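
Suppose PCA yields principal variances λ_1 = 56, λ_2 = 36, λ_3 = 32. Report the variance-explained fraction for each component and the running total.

Step 1 — total variance = trace(Sigma) = Σ λ_i = 56 + 36 + 32 = 124.

Step 2 — fraction explained by component i = λ_i / Σ λ:
  PC1: 56/124 = 0.4516
  PC2: 36/124 = 0.2903
  PC3: 32/124 = 0.2581

Step 3 — cumulative fraction after k components = (λ_1 + ... + λ_k) / Σ λ:
  k = 1: 56/124 = 0.4516
  k = 2: (56 + 36)/124 = 92/124 = 0.7419
  k = 3: (56 + 36 + 32)/124 = 124/124 = 1

Summary (fraction, with percent):

explained: PC1 0.4516 (45.16%), PC2 0.2903 (29.03%), PC3 0.2581 (25.81%);  cumulative: 0.4516, 0.7419, 1


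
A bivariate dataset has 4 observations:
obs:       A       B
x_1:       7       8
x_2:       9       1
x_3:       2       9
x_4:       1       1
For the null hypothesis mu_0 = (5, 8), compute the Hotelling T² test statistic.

Step 1 — sample mean vector:
  mean(A) = (7 + 9 + 2 + 1) / 4 = 19/4 = 4.75
  mean(B) = (8 + 1 + 9 + 1) / 4 = 19/4 = 4.75
  x̄ = (4.75, 4.75),  deviation x̄ - mu_0 = (4.75, 4.75) - (5, 8) = (-0.25, -3.25).

Step 2 — sample covariance matrix, S[i,j] = (1/(n-1)) · Σ_k (x_{k,i} - mean_i) · (x_{k,j} - mean_j), divisor n-1 = 3:
  S[A,A] = ((2.25)·(2.25) + (4.25)·(4.25) + (-2.75)·(-2.75) + (-3.75)·(-3.75)) / 3 = 44.75/3 = 14.9167
  S[A,B] = ((2.25)·(3.25) + (4.25)·(-3.75) + (-2.75)·(4.25) + (-3.75)·(-3.75)) / 3 = -6.25/3 = -2.0833
  S[B,B] = ((3.25)·(3.25) + (-3.75)·(-3.75) + (4.25)·(4.25) + (-3.75)·(-3.75)) / 3 = 56.75/3 = 18.9167
  S = [[14.9167, -2.0833],
 [-2.0833, 18.9167]].

Step 3 — invert S. det(S) = 14.9167·18.9167 - (-2.0833)² = 277.8333.
  S^{-1} = (1/det) · [[d, -b], [-b, a]] = [[0.0681, 0.0075],
 [0.0075, 0.0537]].

Step 4 — quadratic form (x̄ - mu_0)^T · S^{-1} · (x̄ - mu_0):
  S^{-1} · (x̄ - mu_0) = (-0.0414, -0.1764),
  (x̄ - mu_0)^T · [...] = (-0.25)·(-0.0414) + (-3.25)·(-0.1764) = 0.5835.

Step 5 — scale by n: T² = 4 · 0.5835 = 2.3341.

T² ≈ 2.3341


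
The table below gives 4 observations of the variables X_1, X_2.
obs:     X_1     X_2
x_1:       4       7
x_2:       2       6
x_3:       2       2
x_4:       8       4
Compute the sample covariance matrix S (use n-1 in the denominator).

Step 1 — column means:
  mean(X_1) = (4 + 2 + 2 + 8) / 4 = 16/4 = 4
  mean(X_2) = (7 + 6 + 2 + 4) / 4 = 19/4 = 4.75

Step 2 — sample covariance S[i,j] = (1/(n-1)) · Σ_k (x_{k,i} - mean_i) · (x_{k,j} - mean_j), with n-1 = 3.
  S[X_1,X_1] = ((0)·(0) + (-2)·(-2) + (-2)·(-2) + (4)·(4)) / 3 = 24/3 = 8
  S[X_1,X_2] = ((0)·(2.25) + (-2)·(1.25) + (-2)·(-2.75) + (4)·(-0.75)) / 3 = 0/3 = 0
  S[X_2,X_2] = ((2.25)·(2.25) + (1.25)·(1.25) + (-2.75)·(-2.75) + (-0.75)·(-0.75)) / 3 = 14.75/3 = 4.9167

S is symmetric (S[j,i] = S[i,j]). Assembling:

S = [[8, 0],
 [0, 4.9167]]


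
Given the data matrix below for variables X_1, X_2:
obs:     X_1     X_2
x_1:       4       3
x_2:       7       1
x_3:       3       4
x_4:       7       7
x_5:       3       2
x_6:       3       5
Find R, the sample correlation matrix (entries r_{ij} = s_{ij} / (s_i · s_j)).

Step 1 — column means:
  mean(X_1) = (4 + 7 + 3 + 7 + 3 + 3) / 6 = 27/6 = 4.5
  mean(X_2) = (3 + 1 + 4 + 7 + 2 + 5) / 6 = 22/6 = 3.6667

Step 2 — sample variances and covariances s[i,j] = (1/(n-1)) · Σ_k (x_{k,i} - mean_i) · (x_{k,j} - mean_j), with n-1 = 5:
  s[X_1,X_1] = ((-0.5)·(-0.5) + (2.5)·(2.5) + (-1.5)·(-1.5) + (2.5)·(2.5) + (-1.5)·(-1.5) + (-1.5)·(-1.5)) / 5 = 19.5/5 = 3.9
  s[X_1,X_2] = ((-0.5)·(-0.6667) + (2.5)·(-2.6667) + (-1.5)·(0.3333) + (2.5)·(3.3333) + (-1.5)·(-1.6667) + (-1.5)·(1.3333)) / 5 = 2/5 = 0.4
  s[X_2,X_2] = ((-0.6667)·(-0.6667) + (-2.6667)·(-2.6667) + (0.3333)·(0.3333) + (3.3333)·(3.3333) + (-1.6667)·(-1.6667) + (1.3333)·(1.3333)) / 5 = 23.3333/5 = 4.6667
  Sample standard deviations s_i = √(s[i,i]):
  s(X_1) = √(3.9) = 1.9748
  s(X_2) = √(4.6667) = 2.1602

Step 3 — r_{ij} = s_{ij} / (s_i · s_j):
  r[X_1,X_1] = 1 (diagonal).
  r[X_1,X_2] = 0.4 / (1.9748 · 2.1602) = 0.4 / 4.2661 = 0.0938
  r[X_2,X_2] = 1 (diagonal).

R is symmetric with unit diagonal. Assembling:

R = [[1, 0.0938],
 [0.0938, 1]]


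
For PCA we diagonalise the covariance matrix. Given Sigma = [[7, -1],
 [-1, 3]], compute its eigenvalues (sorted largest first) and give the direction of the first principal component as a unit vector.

Step 1 — characteristic polynomial of 2×2 Sigma:
  det(Sigma - λI) = λ² - trace · λ + det = 0.
  trace = 7 + 3 = 10, det = 7·3 - (-1)² = 20.
Step 2 — discriminant:
  Δ = trace² - 4·det = 100 - 80 = 20.
Step 3 — eigenvalues:
  λ = (trace ± √Δ)/2 = (10 ± 4.4721)/2,
  λ_1 = 7.2361,  λ_2 = 2.7639.

Step 4 — unit eigenvector for λ_1: solve (Sigma - λ_1 I)v = 0. First row:
  (7 - 7.2361)·v_x + (-1)·v_y = 0, i.e. (-0.2361)·v_x + (-1)·v_y = 0,
  so v ∝ (b, λ_1 - a) = (-1, 0.2361); multiply by -1 so the first entry is positive: u = (1, -0.2361).
  ||u|| = √((1)² + (-0.2361)²) = √(1.0557) ≈ 1.0275,
  v_1 = u/||u|| ≈ (0.9732, -0.2298) (||v_1|| = 1).

λ_1 = 7.2361,  λ_2 = 2.7639;  v_1 ≈ (0.9732, -0.2298)


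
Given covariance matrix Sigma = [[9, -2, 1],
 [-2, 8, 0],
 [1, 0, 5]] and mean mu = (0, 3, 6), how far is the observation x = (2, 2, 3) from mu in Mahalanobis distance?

Step 1 — centre the observation: (x - mu) = (2, -1, -3).

Step 2 — invert Sigma (cofactor / det for 3×3, or solve directly):
  Sigma^{-1} = [[0.1205, 0.0301, -0.0241],
 [0.0301, 0.1325, -0.006],
 [-0.0241, -0.006, 0.2048]].

Step 3 — form the quadratic (x - mu)^T · Sigma^{-1} · (x - mu):
  Sigma^{-1} · (x - mu) = (0.2831, -0.0542, -0.6566).
  (x - mu)^T · [Sigma^{-1} · (x - mu)] = (2)·(0.2831) + (-1)·(-0.0542) + (-3)·(-0.6566) = 2.5904.

Step 4 — take square root: d = √(2.5904) ≈ 1.6095.

d(x, mu) = √(2.5904) ≈ 1.6095


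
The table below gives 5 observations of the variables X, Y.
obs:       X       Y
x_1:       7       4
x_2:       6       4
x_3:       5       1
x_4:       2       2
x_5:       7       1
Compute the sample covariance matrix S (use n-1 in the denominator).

Step 1 — column means:
  mean(X) = (7 + 6 + 5 + 2 + 7) / 5 = 27/5 = 5.4
  mean(Y) = (4 + 4 + 1 + 2 + 1) / 5 = 12/5 = 2.4

Step 2 — sample covariance S[i,j] = (1/(n-1)) · Σ_k (x_{k,i} - mean_i) · (x_{k,j} - mean_j), with n-1 = 4.
  S[X,X] = ((1.6)·(1.6) + (0.6)·(0.6) + (-0.4)·(-0.4) + (-3.4)·(-3.4) + (1.6)·(1.6)) / 4 = 17.2/4 = 4.3
  S[X,Y] = ((1.6)·(1.6) + (0.6)·(1.6) + (-0.4)·(-1.4) + (-3.4)·(-0.4) + (1.6)·(-1.4)) / 4 = 3.2/4 = 0.8
  S[Y,Y] = ((1.6)·(1.6) + (1.6)·(1.6) + (-1.4)·(-1.4) + (-0.4)·(-0.4) + (-1.4)·(-1.4)) / 4 = 9.2/4 = 2.3

S is symmetric (S[j,i] = S[i,j]). Assembling:

S = [[4.3, 0.8],
 [0.8, 2.3]]


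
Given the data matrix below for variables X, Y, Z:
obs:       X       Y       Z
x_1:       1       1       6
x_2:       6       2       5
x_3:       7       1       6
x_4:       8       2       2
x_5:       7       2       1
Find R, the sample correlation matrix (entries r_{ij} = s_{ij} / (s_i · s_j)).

Step 1 — column means:
  mean(X) = (1 + 6 + 7 + 8 + 7) / 5 = 29/5 = 5.8
  mean(Y) = (1 + 2 + 1 + 2 + 2) / 5 = 8/5 = 1.6
  mean(Z) = (6 + 5 + 6 + 2 + 1) / 5 = 20/5 = 4

Step 2 — sample variances and covariances s[i,j] = (1/(n-1)) · Σ_k (x_{k,i} - mean_i) · (x_{k,j} - mean_j), with n-1 = 4:
  s[X,X] = ((-4.8)·(-4.8) + (0.2)·(0.2) + (1.2)·(1.2) + (2.2)·(2.2) + (1.2)·(1.2)) / 4 = 30.8/4 = 7.7
  s[X,Y] = ((-4.8)·(-0.6) + (0.2)·(0.4) + (1.2)·(-0.6) + (2.2)·(0.4) + (1.2)·(0.4)) / 4 = 3.6/4 = 0.9
  s[X,Z] = ((-4.8)·(2) + (0.2)·(1) + (1.2)·(2) + (2.2)·(-2) + (1.2)·(-3)) / 4 = -15/4 = -3.75
  s[Y,Y] = ((-0.6)·(-0.6) + (0.4)·(0.4) + (-0.6)·(-0.6) + (0.4)·(0.4) + (0.4)·(0.4)) / 4 = 1.2/4 = 0.3
  s[Y,Z] = ((-0.6)·(2) + (0.4)·(1) + (-0.6)·(2) + (0.4)·(-2) + (0.4)·(-3)) / 4 = -4/4 = -1
  s[Z,Z] = ((2)·(2) + (1)·(1) + (2)·(2) + (-2)·(-2) + (-3)·(-3)) / 4 = 22/4 = 5.5
  Sample standard deviations s_i = √(s[i,i]):
  s(X) = √(7.7) = 2.7749
  s(Y) = √(0.3) = 0.5477
  s(Z) = √(5.5) = 2.3452

Step 3 — r_{ij} = s_{ij} / (s_i · s_j):
  r[X,X] = 1 (diagonal).
  r[X,Y] = 0.9 / (2.7749 · 0.5477) = 0.9 / 1.5199 = 0.5922
  r[X,Z] = -3.75 / (2.7749 · 2.3452) = -3.75 / 6.5077 = -0.5762
  r[Y,Y] = 1 (diagonal).
  r[Y,Z] = -1 / (0.5477 · 2.3452) = -1 / 1.2845 = -0.7785
  r[Z,Z] = 1 (diagonal).

R is symmetric with unit diagonal. Assembling:

R = [[1, 0.5922, -0.5762],
 [0.5922, 1, -0.7785],
 [-0.5762, -0.7785, 1]]


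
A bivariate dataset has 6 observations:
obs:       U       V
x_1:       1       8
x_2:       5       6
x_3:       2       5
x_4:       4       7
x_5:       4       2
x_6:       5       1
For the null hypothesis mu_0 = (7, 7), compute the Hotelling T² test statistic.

Step 1 — sample mean vector:
  mean(U) = (1 + 5 + 2 + 4 + 4 + 5) / 6 = 21/6 = 3.5
  mean(V) = (8 + 6 + 5 + 7 + 2 + 1) / 6 = 29/6 = 4.8333
  x̄ = (3.5, 4.8333),  deviation x̄ - mu_0 = (3.5, 4.8333) - (7, 7) = (-3.5, -2.1667).

Step 2 — sample covariance matrix, S[i,j] = (1/(n-1)) · Σ_k (x_{k,i} - mean_i) · (x_{k,j} - mean_j), divisor n-1 = 5:
  S[U,U] = ((-2.5)·(-2.5) + (1.5)·(1.5) + (-1.5)·(-1.5) + (0.5)·(0.5) + (0.5)·(0.5) + (1.5)·(1.5)) / 5 = 13.5/5 = 2.7
  S[U,V] = ((-2.5)·(3.1667) + (1.5)·(1.1667) + (-1.5)·(0.1667) + (0.5)·(2.1667) + (0.5)·(-2.8333) + (1.5)·(-3.8333)) / 5 = -12.5/5 = -2.5
  S[V,V] = ((3.1667)·(3.1667) + (1.1667)·(1.1667) + (0.1667)·(0.1667) + (2.1667)·(2.1667) + (-2.8333)·(-2.8333) + (-3.8333)·(-3.8333)) / 5 = 38.8333/5 = 7.7667
  S = [[2.7, -2.5],
 [-2.5, 7.7667]].

Step 3 — invert S. det(S) = 2.7·7.7667 - (-2.5)² = 14.72.
  S^{-1} = (1/det) · [[d, -b], [-b, a]] = [[0.5276, 0.1698],
 [0.1698, 0.1834]].

Step 4 — quadratic form (x̄ - mu_0)^T · S^{-1} · (x̄ - mu_0):
  S^{-1} · (x̄ - mu_0) = (-2.2147, -0.9918),
  (x̄ - mu_0)^T · [...] = (-3.5)·(-2.2147) + (-2.1667)·(-0.9918) = 9.9004.

Step 5 — scale by n: T² = 6 · 9.9004 = 59.4022.

T² ≈ 59.4022


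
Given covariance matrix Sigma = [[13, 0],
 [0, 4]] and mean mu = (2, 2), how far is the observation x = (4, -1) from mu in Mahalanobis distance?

Step 1 — centre the observation: (x - mu) = (2, -3).

Step 2 — invert Sigma. det(Sigma) = 13·4 - (0)² = 52.
  Sigma^{-1} = (1/det) · [[d, -b], [-b, a]] = [[0.0769, 0],
 [0, 0.25]].

Step 3 — form the quadratic (x - mu)^T · Sigma^{-1} · (x - mu):
  Sigma^{-1} · (x - mu) = (0.1538, -0.75).
  (x - mu)^T · [Sigma^{-1} · (x - mu)] = (2)·(0.1538) + (-3)·(-0.75) = 2.5577.

Step 4 — take square root: d = √(2.5577) ≈ 1.5993.

d(x, mu) = √(2.5577) ≈ 1.5993


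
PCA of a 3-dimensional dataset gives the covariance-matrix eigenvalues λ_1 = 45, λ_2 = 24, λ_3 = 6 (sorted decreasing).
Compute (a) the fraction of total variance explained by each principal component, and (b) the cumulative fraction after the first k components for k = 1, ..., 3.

Step 1 — total variance = trace(Sigma) = Σ λ_i = 45 + 24 + 6 = 75.

Step 2 — fraction explained by component i = λ_i / Σ λ:
  PC1: 45/75 = 0.6
  PC2: 24/75 = 0.32
  PC3: 6/75 = 0.08

Step 3 — cumulative fraction after k components = (λ_1 + ... + λ_k) / Σ λ:
  k = 1: 45/75 = 0.6
  k = 2: (45 + 24)/75 = 69/75 = 0.92
  k = 3: (45 + 24 + 6)/75 = 75/75 = 1

Summary (fraction, with percent):

explained: PC1 0.6 (60%), PC2 0.32 (32%), PC3 0.08 (8%);  cumulative: 0.6, 0.92, 1


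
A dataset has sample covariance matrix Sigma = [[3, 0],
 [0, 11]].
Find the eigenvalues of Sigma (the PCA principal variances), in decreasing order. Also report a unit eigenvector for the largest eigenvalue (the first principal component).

Step 1 — characteristic polynomial of 2×2 Sigma:
  det(Sigma - λI) = λ² - trace · λ + det = 0.
  trace = 3 + 11 = 14, det = 3·11 - (0)² = 33.
Step 2 — discriminant:
  Δ = trace² - 4·det = 196 - 132 = 64.
Step 3 — eigenvalues:
  λ = (trace ± √Δ)/2 = (14 ± 8)/2,
  λ_1 = 11,  λ_2 = 3.

Step 4 — unit eigenvector for λ_1: Sigma is diagonal, so its eigenvectors are the coordinate axes. λ_1 = 11 is the diagonal entry on the second coordinate axis, hence
  v_1 = (0, 1) (||v_1|| = 1).

λ_1 = 11,  λ_2 = 3;  v_1 ≈ (0, 1)


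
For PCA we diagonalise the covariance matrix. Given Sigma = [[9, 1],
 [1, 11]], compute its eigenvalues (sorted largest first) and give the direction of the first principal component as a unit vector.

Step 1 — characteristic polynomial of 2×2 Sigma:
  det(Sigma - λI) = λ² - trace · λ + det = 0.
  trace = 9 + 11 = 20, det = 9·11 - (1)² = 98.
Step 2 — discriminant:
  Δ = trace² - 4·det = 400 - 392 = 8.
Step 3 — eigenvalues:
  λ = (trace ± √Δ)/2 = (20 ± 2.8284)/2,
  λ_1 = 11.4142,  λ_2 = 8.5858.

Step 4 — unit eigenvector for λ_1: solve (Sigma - λ_1 I)v = 0. First row:
  (9 - 11.4142)·v_x + (1)·v_y = 0, i.e. (-2.4142)·v_x + (1)·v_y = 0,
  so v ∝ (b, λ_1 - a) = (1, 2.4142) = u.
  ||u|| = √((1)² + (2.4142)²) = √(6.8284) ≈ 2.6131,
  v_1 = u/||u|| ≈ (0.3827, 0.9239) (||v_1|| = 1).

λ_1 = 11.4142,  λ_2 = 8.5858;  v_1 ≈ (0.3827, 0.9239)


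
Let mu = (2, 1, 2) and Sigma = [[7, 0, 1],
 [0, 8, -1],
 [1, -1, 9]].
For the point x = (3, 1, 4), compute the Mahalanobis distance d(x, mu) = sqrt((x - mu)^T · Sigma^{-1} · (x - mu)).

Step 1 — centre the observation: (x - mu) = (1, 0, 2).

Step 2 — invert Sigma (cofactor / det for 3×3, or solve directly):
  Sigma^{-1} = [[0.1452, -0.002, -0.0164],
 [-0.002, 0.1268, 0.0143],
 [-0.0164, 0.0143, 0.1145]].

Step 3 — form the quadratic (x - mu)^T · Sigma^{-1} · (x - mu):
  Sigma^{-1} · (x - mu) = (0.1125, 0.0266, 0.2127).
  (x - mu)^T · [Sigma^{-1} · (x - mu)] = (1)·(0.1125) + (0)·(0.0266) + (2)·(0.2127) = 0.5378.

Step 4 — take square root: d = √(0.5378) ≈ 0.7334.

d(x, mu) = √(0.5378) ≈ 0.7334


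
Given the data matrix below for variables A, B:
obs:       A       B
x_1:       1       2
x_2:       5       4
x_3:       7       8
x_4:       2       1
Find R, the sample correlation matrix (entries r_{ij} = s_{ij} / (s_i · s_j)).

Step 1 — column means:
  mean(A) = (1 + 5 + 7 + 2) / 4 = 15/4 = 3.75
  mean(B) = (2 + 4 + 8 + 1) / 4 = 15/4 = 3.75

Step 2 — sample variances and covariances s[i,j] = (1/(n-1)) · Σ_k (x_{k,i} - mean_i) · (x_{k,j} - mean_j), with n-1 = 3:
  s[A,A] = ((-2.75)·(-2.75) + (1.25)·(1.25) + (3.25)·(3.25) + (-1.75)·(-1.75)) / 3 = 22.75/3 = 7.5833
  s[A,B] = ((-2.75)·(-1.75) + (1.25)·(0.25) + (3.25)·(4.25) + (-1.75)·(-2.75)) / 3 = 23.75/3 = 7.9167
  s[B,B] = ((-1.75)·(-1.75) + (0.25)·(0.25) + (4.25)·(4.25) + (-2.75)·(-2.75)) / 3 = 28.75/3 = 9.5833
  Sample standard deviations s_i = √(s[i,i]):
  s(A) = √(7.5833) = 2.7538
  s(B) = √(9.5833) = 3.0957

Step 3 — r_{ij} = s_{ij} / (s_i · s_j):
  r[A,A] = 1 (diagonal).
  r[A,B] = 7.9167 / (2.7538 · 3.0957) = 7.9167 / 8.5249 = 0.9287
  r[B,B] = 1 (diagonal).

R is symmetric with unit diagonal. Assembling:

R = [[1, 0.9287],
 [0.9287, 1]]


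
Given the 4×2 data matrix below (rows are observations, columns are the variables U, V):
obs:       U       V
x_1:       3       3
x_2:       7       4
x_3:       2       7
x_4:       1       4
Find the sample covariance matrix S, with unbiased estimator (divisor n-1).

Step 1 — column means:
  mean(U) = (3 + 7 + 2 + 1) / 4 = 13/4 = 3.25
  mean(V) = (3 + 4 + 7 + 4) / 4 = 18/4 = 4.5

Step 2 — sample covariance S[i,j] = (1/(n-1)) · Σ_k (x_{k,i} - mean_i) · (x_{k,j} - mean_j), with n-1 = 3.
  S[U,U] = ((-0.25)·(-0.25) + (3.75)·(3.75) + (-1.25)·(-1.25) + (-2.25)·(-2.25)) / 3 = 20.75/3 = 6.9167
  S[U,V] = ((-0.25)·(-1.5) + (3.75)·(-0.5) + (-1.25)·(2.5) + (-2.25)·(-0.5)) / 3 = -3.5/3 = -1.1667
  S[V,V] = ((-1.5)·(-1.5) + (-0.5)·(-0.5) + (2.5)·(2.5) + (-0.5)·(-0.5)) / 3 = 9/3 = 3

S is symmetric (S[j,i] = S[i,j]). Assembling:

S = [[6.9167, -1.1667],
 [-1.1667, 3]]


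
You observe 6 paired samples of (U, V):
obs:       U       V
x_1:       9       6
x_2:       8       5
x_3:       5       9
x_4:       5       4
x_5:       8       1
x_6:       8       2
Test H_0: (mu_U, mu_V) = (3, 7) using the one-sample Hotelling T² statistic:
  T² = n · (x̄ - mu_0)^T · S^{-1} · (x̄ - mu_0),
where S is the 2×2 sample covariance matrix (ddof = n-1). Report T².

Step 1 — sample mean vector:
  mean(U) = (9 + 8 + 5 + 5 + 8 + 8) / 6 = 43/6 = 7.1667
  mean(V) = (6 + 5 + 9 + 4 + 1 + 2) / 6 = 27/6 = 4.5
  x̄ = (7.1667, 4.5),  deviation x̄ - mu_0 = (7.1667, 4.5) - (3, 7) = (4.1667, -2.5).

Step 2 — sample covariance matrix, S[i,j] = (1/(n-1)) · Σ_k (x_{k,i} - mean_i) · (x_{k,j} - mean_j), divisor n-1 = 5:
  S[U,U] = ((1.8333)·(1.8333) + (0.8333)·(0.8333) + (-2.1667)·(-2.1667) + (-2.1667)·(-2.1667) + (0.8333)·(0.8333) + (0.8333)·(0.8333)) / 5 = 14.8333/5 = 2.9667
  S[U,V] = ((1.8333)·(1.5) + (0.8333)·(0.5) + (-2.1667)·(4.5) + (-2.1667)·(-0.5) + (0.8333)·(-3.5) + (0.8333)·(-2.5)) / 5 = -10.5/5 = -2.1
  S[V,V] = ((1.5)·(1.5) + (0.5)·(0.5) + (4.5)·(4.5) + (-0.5)·(-0.5) + (-3.5)·(-3.5) + (-2.5)·(-2.5)) / 5 = 41.5/5 = 8.3
  S = [[2.9667, -2.1],
 [-2.1, 8.3]].

Step 3 — invert S. det(S) = 2.9667·8.3 - (-2.1)² = 20.2133.
  S^{-1} = (1/det) · [[d, -b], [-b, a]] = [[0.4106, 0.1039],
 [0.1039, 0.1468]].

Step 4 — quadratic form (x̄ - mu_0)^T · S^{-1} · (x̄ - mu_0):
  S^{-1} · (x̄ - mu_0) = (1.4512, 0.066),
  (x̄ - mu_0)^T · [...] = (4.1667)·(1.4512) + (-2.5)·(0.066) = 5.8817.

Step 5 — scale by n: T² = 6 · 5.8817 = 35.2902.

T² ≈ 35.2902


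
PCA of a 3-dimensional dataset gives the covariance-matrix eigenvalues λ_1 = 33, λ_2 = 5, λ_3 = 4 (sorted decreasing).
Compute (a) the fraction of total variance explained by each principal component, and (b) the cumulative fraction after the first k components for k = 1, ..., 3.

Step 1 — total variance = trace(Sigma) = Σ λ_i = 33 + 5 + 4 = 42.

Step 2 — fraction explained by component i = λ_i / Σ λ:
  PC1: 33/42 = 0.7857
  PC2: 5/42 = 0.119
  PC3: 4/42 = 0.0952

Step 3 — cumulative fraction after k components = (λ_1 + ... + λ_k) / Σ λ:
  k = 1: 33/42 = 0.7857
  k = 2: (33 + 5)/42 = 38/42 = 0.9048
  k = 3: (33 + 5 + 4)/42 = 42/42 = 1

Summary (fraction, with percent):

explained: PC1 0.7857 (78.57%), PC2 0.119 (11.9%), PC3 0.0952 (9.52%);  cumulative: 0.7857, 0.9048, 1


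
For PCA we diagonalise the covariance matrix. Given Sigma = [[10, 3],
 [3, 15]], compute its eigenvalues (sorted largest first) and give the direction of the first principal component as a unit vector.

Step 1 — characteristic polynomial of 2×2 Sigma:
  det(Sigma - λI) = λ² - trace · λ + det = 0.
  trace = 10 + 15 = 25, det = 10·15 - (3)² = 141.
Step 2 — discriminant:
  Δ = trace² - 4·det = 625 - 564 = 61.
Step 3 — eigenvalues:
  λ = (trace ± √Δ)/2 = (25 ± 7.8102)/2,
  λ_1 = 16.4051,  λ_2 = 8.5949.

Step 4 — unit eigenvector for λ_1: solve (Sigma - λ_1 I)v = 0. First row:
  (10 - 16.4051)·v_x + (3)·v_y = 0, i.e. (-6.4051)·v_x + (3)·v_y = 0,
  so v ∝ (b, λ_1 - a) = (3, 6.4051) = u.
  ||u|| = √((3)² + (6.4051)²) = √(50.0256) ≈ 7.0729,
  v_1 = u/||u|| ≈ (0.4242, 0.9056) (||v_1|| = 1).

λ_1 = 16.4051,  λ_2 = 8.5949;  v_1 ≈ (0.4242, 0.9056)


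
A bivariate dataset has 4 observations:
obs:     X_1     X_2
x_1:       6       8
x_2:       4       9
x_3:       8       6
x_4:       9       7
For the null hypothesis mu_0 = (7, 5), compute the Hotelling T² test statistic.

Step 1 — sample mean vector:
  mean(X_1) = (6 + 4 + 8 + 9) / 4 = 27/4 = 6.75
  mean(X_2) = (8 + 9 + 6 + 7) / 4 = 30/4 = 7.5
  x̄ = (6.75, 7.5),  deviation x̄ - mu_0 = (6.75, 7.5) - (7, 5) = (-0.25, 2.5).

Step 2 — sample covariance matrix, S[i,j] = (1/(n-1)) · Σ_k (x_{k,i} - mean_i) · (x_{k,j} - mean_j), divisor n-1 = 3:
  S[X_1,X_1] = ((-0.75)·(-0.75) + (-2.75)·(-2.75) + (1.25)·(1.25) + (2.25)·(2.25)) / 3 = 14.75/3 = 4.9167
  S[X_1,X_2] = ((-0.75)·(0.5) + (-2.75)·(1.5) + (1.25)·(-1.5) + (2.25)·(-0.5)) / 3 = -7.5/3 = -2.5
  S[X_2,X_2] = ((0.5)·(0.5) + (1.5)·(1.5) + (-1.5)·(-1.5) + (-0.5)·(-0.5)) / 3 = 5/3 = 1.6667
  S = [[4.9167, -2.5],
 [-2.5, 1.6667]].

Step 3 — invert S. det(S) = 4.9167·1.6667 - (-2.5)² = 1.9444.
  S^{-1} = (1/det) · [[d, -b], [-b, a]] = [[0.8571, 1.2857],
 [1.2857, 2.5286]].

Step 4 — quadratic form (x̄ - mu_0)^T · S^{-1} · (x̄ - mu_0):
  S^{-1} · (x̄ - mu_0) = (3, 6),
  (x̄ - mu_0)^T · [...] = (-0.25)·(3) + (2.5)·(6) = 14.25.

Step 5 — scale by n: T² = 4 · 14.25 = 57.

T² ≈ 57


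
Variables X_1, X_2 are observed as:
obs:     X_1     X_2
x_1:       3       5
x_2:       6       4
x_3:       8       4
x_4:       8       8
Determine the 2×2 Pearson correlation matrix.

Step 1 — column means:
  mean(X_1) = (3 + 6 + 8 + 8) / 4 = 25/4 = 6.25
  mean(X_2) = (5 + 4 + 4 + 8) / 4 = 21/4 = 5.25

Step 2 — sample variances and covariances s[i,j] = (1/(n-1)) · Σ_k (x_{k,i} - mean_i) · (x_{k,j} - mean_j), with n-1 = 3:
  s[X_1,X_1] = ((-3.25)·(-3.25) + (-0.25)·(-0.25) + (1.75)·(1.75) + (1.75)·(1.75)) / 3 = 16.75/3 = 5.5833
  s[X_1,X_2] = ((-3.25)·(-0.25) + (-0.25)·(-1.25) + (1.75)·(-1.25) + (1.75)·(2.75)) / 3 = 3.75/3 = 1.25
  s[X_2,X_2] = ((-0.25)·(-0.25) + (-1.25)·(-1.25) + (-1.25)·(-1.25) + (2.75)·(2.75)) / 3 = 10.75/3 = 3.5833
  Sample standard deviations s_i = √(s[i,i]):
  s(X_1) = √(5.5833) = 2.3629
  s(X_2) = √(3.5833) = 1.893

Step 3 — r_{ij} = s_{ij} / (s_i · s_j):
  r[X_1,X_1] = 1 (diagonal).
  r[X_1,X_2] = 1.25 / (2.3629 · 1.893) = 1.25 / 4.4729 = 0.2795
  r[X_2,X_2] = 1 (diagonal).

R is symmetric with unit diagonal. Assembling:

R = [[1, 0.2795],
 [0.2795, 1]]


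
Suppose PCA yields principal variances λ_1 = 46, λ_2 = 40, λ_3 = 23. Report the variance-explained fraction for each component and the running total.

Step 1 — total variance = trace(Sigma) = Σ λ_i = 46 + 40 + 23 = 109.

Step 2 — fraction explained by component i = λ_i / Σ λ:
  PC1: 46/109 = 0.422
  PC2: 40/109 = 0.367
  PC3: 23/109 = 0.211

Step 3 — cumulative fraction after k components = (λ_1 + ... + λ_k) / Σ λ:
  k = 1: 46/109 = 0.422
  k = 2: (46 + 40)/109 = 86/109 = 0.789
  k = 3: (46 + 40 + 23)/109 = 109/109 = 1

Summary (fraction, with percent):

explained: PC1 0.422 (42.2%), PC2 0.367 (36.7%), PC3 0.211 (21.1%);  cumulative: 0.422, 0.789, 1


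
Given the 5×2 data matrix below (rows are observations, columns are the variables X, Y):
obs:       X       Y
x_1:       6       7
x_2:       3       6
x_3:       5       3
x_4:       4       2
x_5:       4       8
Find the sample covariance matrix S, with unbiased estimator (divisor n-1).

Step 1 — column means:
  mean(X) = (6 + 3 + 5 + 4 + 4) / 5 = 22/5 = 4.4
  mean(Y) = (7 + 6 + 3 + 2 + 8) / 5 = 26/5 = 5.2

Step 2 — sample covariance S[i,j] = (1/(n-1)) · Σ_k (x_{k,i} - mean_i) · (x_{k,j} - mean_j), with n-1 = 4.
  S[X,X] = ((1.6)·(1.6) + (-1.4)·(-1.4) + (0.6)·(0.6) + (-0.4)·(-0.4) + (-0.4)·(-0.4)) / 4 = 5.2/4 = 1.3
  S[X,Y] = ((1.6)·(1.8) + (-1.4)·(0.8) + (0.6)·(-2.2) + (-0.4)·(-3.2) + (-0.4)·(2.8)) / 4 = 0.6/4 = 0.15
  S[Y,Y] = ((1.8)·(1.8) + (0.8)·(0.8) + (-2.2)·(-2.2) + (-3.2)·(-3.2) + (2.8)·(2.8)) / 4 = 26.8/4 = 6.7

S is symmetric (S[j,i] = S[i,j]). Assembling:

S = [[1.3, 0.15],
 [0.15, 6.7]]


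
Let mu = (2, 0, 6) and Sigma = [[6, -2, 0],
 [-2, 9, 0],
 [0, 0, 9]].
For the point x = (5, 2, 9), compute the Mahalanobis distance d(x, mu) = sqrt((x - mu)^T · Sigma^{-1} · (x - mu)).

Step 1 — centre the observation: (x - mu) = (3, 2, 3).

Step 2 — invert Sigma (cofactor / det for 3×3, or solve directly):
  Sigma^{-1} = [[0.18, 0.04, 0],
 [0.04, 0.12, 0],
 [0, 0, 0.1111]].

Step 3 — form the quadratic (x - mu)^T · Sigma^{-1} · (x - mu):
  Sigma^{-1} · (x - mu) = (0.62, 0.36, 0.3333).
  (x - mu)^T · [Sigma^{-1} · (x - mu)] = (3)·(0.62) + (2)·(0.36) + (3)·(0.3333) = 3.58.

Step 4 — take square root: d = √(3.58) ≈ 1.8921.

d(x, mu) = √(3.58) ≈ 1.8921


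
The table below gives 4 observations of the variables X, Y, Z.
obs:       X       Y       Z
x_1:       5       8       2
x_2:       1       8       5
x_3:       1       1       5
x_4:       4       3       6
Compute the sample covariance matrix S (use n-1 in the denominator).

Step 1 — column means:
  mean(X) = (5 + 1 + 1 + 4) / 4 = 11/4 = 2.75
  mean(Y) = (8 + 8 + 1 + 3) / 4 = 20/4 = 5
  mean(Z) = (2 + 5 + 5 + 6) / 4 = 18/4 = 4.5

Step 2 — sample covariance S[i,j] = (1/(n-1)) · Σ_k (x_{k,i} - mean_i) · (x_{k,j} - mean_j), with n-1 = 3.
  S[X,X] = ((2.25)·(2.25) + (-1.75)·(-1.75) + (-1.75)·(-1.75) + (1.25)·(1.25)) / 3 = 12.75/3 = 4.25
  S[X,Y] = ((2.25)·(3) + (-1.75)·(3) + (-1.75)·(-4) + (1.25)·(-2)) / 3 = 6/3 = 2
  S[X,Z] = ((2.25)·(-2.5) + (-1.75)·(0.5) + (-1.75)·(0.5) + (1.25)·(1.5)) / 3 = -5.5/3 = -1.8333
  S[Y,Y] = ((3)·(3) + (3)·(3) + (-4)·(-4) + (-2)·(-2)) / 3 = 38/3 = 12.6667
  S[Y,Z] = ((3)·(-2.5) + (3)·(0.5) + (-4)·(0.5) + (-2)·(1.5)) / 3 = -11/3 = -3.6667
  S[Z,Z] = ((-2.5)·(-2.5) + (0.5)·(0.5) + (0.5)·(0.5) + (1.5)·(1.5)) / 3 = 9/3 = 3

S is symmetric (S[j,i] = S[i,j]). Assembling:

S = [[4.25, 2, -1.8333],
 [2, 12.6667, -3.6667],
 [-1.8333, -3.6667, 3]]


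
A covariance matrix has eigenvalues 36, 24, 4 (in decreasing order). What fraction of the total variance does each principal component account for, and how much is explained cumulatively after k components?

Step 1 — total variance = trace(Sigma) = Σ λ_i = 36 + 24 + 4 = 64.

Step 2 — fraction explained by component i = λ_i / Σ λ:
  PC1: 36/64 = 0.5625
  PC2: 24/64 = 0.375
  PC3: 4/64 = 0.0625

Step 3 — cumulative fraction after k components = (λ_1 + ... + λ_k) / Σ λ:
  k = 1: 36/64 = 0.5625
  k = 2: (36 + 24)/64 = 60/64 = 0.9375
  k = 3: (36 + 24 + 4)/64 = 64/64 = 1

Summary (fraction, with percent):

explained: PC1 0.5625 (56.25%), PC2 0.375 (37.5%), PC3 0.0625 (6.25%);  cumulative: 0.5625, 0.9375, 1


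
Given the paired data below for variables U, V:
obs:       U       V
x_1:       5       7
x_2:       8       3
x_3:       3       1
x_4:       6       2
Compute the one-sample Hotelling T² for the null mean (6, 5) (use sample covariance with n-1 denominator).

Step 1 — sample mean vector:
  mean(U) = (5 + 8 + 3 + 6) / 4 = 22/4 = 5.5
  mean(V) = (7 + 3 + 1 + 2) / 4 = 13/4 = 3.25
  x̄ = (5.5, 3.25),  deviation x̄ - mu_0 = (5.5, 3.25) - (6, 5) = (-0.5, -1.75).

Step 2 — sample covariance matrix, S[i,j] = (1/(n-1)) · Σ_k (x_{k,i} - mean_i) · (x_{k,j} - mean_j), divisor n-1 = 3:
  S[U,U] = ((-0.5)·(-0.5) + (2.5)·(2.5) + (-2.5)·(-2.5) + (0.5)·(0.5)) / 3 = 13/3 = 4.3333
  S[U,V] = ((-0.5)·(3.75) + (2.5)·(-0.25) + (-2.5)·(-2.25) + (0.5)·(-1.25)) / 3 = 2.5/3 = 0.8333
  S[V,V] = ((3.75)·(3.75) + (-0.25)·(-0.25) + (-2.25)·(-2.25) + (-1.25)·(-1.25)) / 3 = 20.75/3 = 6.9167
  S = [[4.3333, 0.8333],
 [0.8333, 6.9167]].

Step 3 — invert S. det(S) = 4.3333·6.9167 - (0.8333)² = 29.2778.
  S^{-1} = (1/det) · [[d, -b], [-b, a]] = [[0.2362, -0.0285],
 [-0.0285, 0.148]].

Step 4 — quadratic form (x̄ - mu_0)^T · S^{-1} · (x̄ - mu_0):
  S^{-1} · (x̄ - mu_0) = (-0.0683, -0.2448),
  (x̄ - mu_0)^T · [...] = (-0.5)·(-0.0683) + (-1.75)·(-0.2448) = 0.4625.

Step 5 — scale by n: T² = 4 · 0.4625 = 1.8501.

T² ≈ 1.8501


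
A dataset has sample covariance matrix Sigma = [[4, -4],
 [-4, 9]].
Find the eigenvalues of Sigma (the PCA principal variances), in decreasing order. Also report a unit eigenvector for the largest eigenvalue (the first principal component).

Step 1 — characteristic polynomial of 2×2 Sigma:
  det(Sigma - λI) = λ² - trace · λ + det = 0.
  trace = 4 + 9 = 13, det = 4·9 - (-4)² = 20.
Step 2 — discriminant:
  Δ = trace² - 4·det = 169 - 80 = 89.
Step 3 — eigenvalues:
  λ = (trace ± √Δ)/2 = (13 ± 9.434)/2,
  λ_1 = 11.217,  λ_2 = 1.783.

Step 4 — unit eigenvector for λ_1: solve (Sigma - λ_1 I)v = 0. First row:
  (4 - 11.217)·v_x + (-4)·v_y = 0, i.e. (-7.217)·v_x + (-4)·v_y = 0,
  so v ∝ (b, λ_1 - a) = (-4, 7.217); multiply by -1 so the first entry is positive: u = (4, -7.217).
  ||u|| = √((4)² + (-7.217)²) = √(68.085) ≈ 8.2514,
  v_1 = u/||u|| ≈ (0.4848, -0.8746) (||v_1|| = 1).

λ_1 = 11.217,  λ_2 = 1.783;  v_1 ≈ (0.4848, -0.8746)


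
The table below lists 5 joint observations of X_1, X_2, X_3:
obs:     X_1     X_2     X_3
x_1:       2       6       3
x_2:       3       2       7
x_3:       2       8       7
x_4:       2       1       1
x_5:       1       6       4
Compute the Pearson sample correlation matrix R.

Step 1 — column means:
  mean(X_1) = (2 + 3 + 2 + 2 + 1) / 5 = 10/5 = 2
  mean(X_2) = (6 + 2 + 8 + 1 + 6) / 5 = 23/5 = 4.6
  mean(X_3) = (3 + 7 + 7 + 1 + 4) / 5 = 22/5 = 4.4

Step 2 — sample variances and covariances s[i,j] = (1/(n-1)) · Σ_k (x_{k,i} - mean_i) · (x_{k,j} - mean_j), with n-1 = 4:
  s[X_1,X_1] = ((0)·(0) + (1)·(1) + (0)·(0) + (0)·(0) + (-1)·(-1)) / 4 = 2/4 = 0.5
  s[X_1,X_2] = ((0)·(1.4) + (1)·(-2.6) + (0)·(3.4) + (0)·(-3.6) + (-1)·(1.4)) / 4 = -4/4 = -1
  s[X_1,X_3] = ((0)·(-1.4) + (1)·(2.6) + (0)·(2.6) + (0)·(-3.4) + (-1)·(-0.4)) / 4 = 3/4 = 0.75
  s[X_2,X_2] = ((1.4)·(1.4) + (-2.6)·(-2.6) + (3.4)·(3.4) + (-3.6)·(-3.6) + (1.4)·(1.4)) / 4 = 35.2/4 = 8.8
  s[X_2,X_3] = ((1.4)·(-1.4) + (-2.6)·(2.6) + (3.4)·(2.6) + (-3.6)·(-3.4) + (1.4)·(-0.4)) / 4 = 11.8/4 = 2.95
  s[X_3,X_3] = ((-1.4)·(-1.4) + (2.6)·(2.6) + (2.6)·(2.6) + (-3.4)·(-3.4) + (-0.4)·(-0.4)) / 4 = 27.2/4 = 6.8
  Sample standard deviations s_i = √(s[i,i]):
  s(X_1) = √(0.5) = 0.7071
  s(X_2) = √(8.8) = 2.9665
  s(X_3) = √(6.8) = 2.6077

Step 3 — r_{ij} = s_{ij} / (s_i · s_j):
  r[X_1,X_1] = 1 (diagonal).
  r[X_1,X_2] = -1 / (0.7071 · 2.9665) = -1 / 2.0976 = -0.4767
  r[X_1,X_3] = 0.75 / (0.7071 · 2.6077) = 0.75 / 1.8439 = 0.4067
  r[X_2,X_2] = 1 (diagonal).
  r[X_2,X_3] = 2.95 / (2.9665 · 2.6077) = 2.95 / 7.7356 = 0.3814
  r[X_3,X_3] = 1 (diagonal).

R is symmetric with unit diagonal. Assembling:

R = [[1, -0.4767, 0.4067],
 [-0.4767, 1, 0.3814],
 [0.4067, 0.3814, 1]]


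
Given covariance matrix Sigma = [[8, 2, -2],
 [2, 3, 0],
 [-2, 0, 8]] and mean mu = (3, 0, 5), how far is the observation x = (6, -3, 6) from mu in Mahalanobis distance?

Step 1 — centre the observation: (x - mu) = (3, -3, 1).

Step 2 — invert Sigma (cofactor / det for 3×3, or solve directly):
  Sigma^{-1} = [[0.1622, -0.1081, 0.0405],
 [-0.1081, 0.4054, -0.027],
 [0.0405, -0.027, 0.1351]].

Step 3 — form the quadratic (x - mu)^T · Sigma^{-1} · (x - mu):
  Sigma^{-1} · (x - mu) = (0.8514, -1.5676, 0.3378).
  (x - mu)^T · [Sigma^{-1} · (x - mu)] = (3)·(0.8514) + (-3)·(-1.5676) + (1)·(0.3378) = 7.5946.

Step 4 — take square root: d = √(7.5946) ≈ 2.7558.

d(x, mu) = √(7.5946) ≈ 2.7558


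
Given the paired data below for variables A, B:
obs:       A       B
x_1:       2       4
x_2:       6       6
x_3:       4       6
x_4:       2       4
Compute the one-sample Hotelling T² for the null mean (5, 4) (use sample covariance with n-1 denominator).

Step 1 — sample mean vector:
  mean(A) = (2 + 6 + 4 + 2) / 4 = 14/4 = 3.5
  mean(B) = (4 + 6 + 6 + 4) / 4 = 20/4 = 5
  x̄ = (3.5, 5),  deviation x̄ - mu_0 = (3.5, 5) - (5, 4) = (-1.5, 1).

Step 2 — sample covariance matrix, S[i,j] = (1/(n-1)) · Σ_k (x_{k,i} - mean_i) · (x_{k,j} - mean_j), divisor n-1 = 3:
  S[A,A] = ((-1.5)·(-1.5) + (2.5)·(2.5) + (0.5)·(0.5) + (-1.5)·(-1.5)) / 3 = 11/3 = 3.6667
  S[A,B] = ((-1.5)·(-1) + (2.5)·(1) + (0.5)·(1) + (-1.5)·(-1)) / 3 = 6/3 = 2
  S[B,B] = ((-1)·(-1) + (1)·(1) + (1)·(1) + (-1)·(-1)) / 3 = 4/3 = 1.3333
  S = [[3.6667, 2],
 [2, 1.3333]].

Step 3 — invert S. det(S) = 3.6667·1.3333 - (2)² = 0.8889.
  S^{-1} = (1/det) · [[d, -b], [-b, a]] = [[1.5, -2.25],
 [-2.25, 4.125]].

Step 4 — quadratic form (x̄ - mu_0)^T · S^{-1} · (x̄ - mu_0):
  S^{-1} · (x̄ - mu_0) = (-4.5, 7.5),
  (x̄ - mu_0)^T · [...] = (-1.5)·(-4.5) + (1)·(7.5) = 14.25.

Step 5 — scale by n: T² = 4 · 14.25 = 57.

T² ≈ 57


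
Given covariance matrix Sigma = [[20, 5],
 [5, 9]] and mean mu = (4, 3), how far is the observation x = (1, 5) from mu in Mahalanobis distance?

Step 1 — centre the observation: (x - mu) = (-3, 2).

Step 2 — invert Sigma. det(Sigma) = 20·9 - (5)² = 155.
  Sigma^{-1} = (1/det) · [[d, -b], [-b, a]] = [[0.0581, -0.0323],
 [-0.0323, 0.129]].

Step 3 — form the quadratic (x - mu)^T · Sigma^{-1} · (x - mu):
  Sigma^{-1} · (x - mu) = (-0.2387, 0.3548).
  (x - mu)^T · [Sigma^{-1} · (x - mu)] = (-3)·(-0.2387) + (2)·(0.3548) = 1.4258.

Step 4 — take square root: d = √(1.4258) ≈ 1.1941.

d(x, mu) = √(1.4258) ≈ 1.1941


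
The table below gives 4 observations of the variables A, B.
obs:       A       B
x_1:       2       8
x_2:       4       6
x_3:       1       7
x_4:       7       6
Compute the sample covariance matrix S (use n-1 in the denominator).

Step 1 — column means:
  mean(A) = (2 + 4 + 1 + 7) / 4 = 14/4 = 3.5
  mean(B) = (8 + 6 + 7 + 6) / 4 = 27/4 = 6.75

Step 2 — sample covariance S[i,j] = (1/(n-1)) · Σ_k (x_{k,i} - mean_i) · (x_{k,j} - mean_j), with n-1 = 3.
  S[A,A] = ((-1.5)·(-1.5) + (0.5)·(0.5) + (-2.5)·(-2.5) + (3.5)·(3.5)) / 3 = 21/3 = 7
  S[A,B] = ((-1.5)·(1.25) + (0.5)·(-0.75) + (-2.5)·(0.25) + (3.5)·(-0.75)) / 3 = -5.5/3 = -1.8333
  S[B,B] = ((1.25)·(1.25) + (-0.75)·(-0.75) + (0.25)·(0.25) + (-0.75)·(-0.75)) / 3 = 2.75/3 = 0.9167

S is symmetric (S[j,i] = S[i,j]). Assembling:

S = [[7, -1.8333],
 [-1.8333, 0.9167]]


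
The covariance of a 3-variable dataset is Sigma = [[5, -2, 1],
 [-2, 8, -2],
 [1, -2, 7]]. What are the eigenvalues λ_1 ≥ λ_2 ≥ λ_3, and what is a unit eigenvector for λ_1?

Step 1 — characteristic polynomial p(λ) = det(λI - Sigma) = λ³ - tr·λ² + c_1·λ - det, where tr = trace, c_1 = sum of the principal 2×2 minors, det = det(Sigma):
  tr = 5 + 8 + 7 = 20,
  c_1 = (5·8 - (-2)²) + (5·7 - (1)²) + (8·7 - (-2)²) = 36 + 34 + 52 = 122,
  det = 5·(8·7 - (-2)²) - (-2)·((-2)·7 - (-2)·(1)) + (1)·((-2)·(-2) - 8·(1)) = 5·(52) - (-2)·(-12) + (1)·(-4) = 232.
  So p(λ) = λ³ - 20λ² + 122λ - 232.
Step 2 — look for an integer root (rational root theorem: any rational root is an integer divisor of 232). Testing λ = 4:
  p(4) = 64 - 320 + 488 - 232 = 0  ✓
  Dividing out (λ - 4): p(λ) = (λ - 4)(λ² - 16λ + 58).
Step 3 — remaining eigenvalues from the quadratic λ² - 16λ + 58 = 0:
  Δ = 16² - 4·58 = 256 - 232 = 24,  λ = (16 ± √24)/2 = (16 ± 4.899)/2 ≈ 10.4495 or 5.5505.
  Sorted: λ_1 = 10.4495,  λ_2 = 5.5505,  λ_3 = 4  (check: sum = 20 = tr ✓).

Step 4 — unit eigenvector for λ_1 ≈ 10.4495: v spans the null space of (Sigma - λ_1 I), whose rows are
  r_1 = (-5.4495, -2, 1),  r_2 = (-2, -2.4495, -2),  r_3 = (1, -2, -3.4495).
  v is orthogonal to every row, so take v ∝ r_1 × r_2 = ((-2)·(-2) - (1)·(-2.4495), (1)·(-2) - (-5.4495)·(-2), (-5.4495)·(-2.4495) - (-2)·(-2)) ≈ (6.4495, -12.899, 9.3485).
  Let u = (6.4495, -12.899, 9.3485).
  ||u|| = √((6.4495)² + (-12.899)² + (9.3485)²) = √(295.3735) ≈ 17.1864,  v_1 = u/||u|| ≈ (0.3753, -0.7505, 0.5439) (||v_1|| = 1).

λ_1 = 10.4495,  λ_2 = 5.5505,  λ_3 = 4;  v_1 ≈ (0.3753, -0.7505, 0.5439)


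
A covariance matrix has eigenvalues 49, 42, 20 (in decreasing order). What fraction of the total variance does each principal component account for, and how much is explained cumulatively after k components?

Step 1 — total variance = trace(Sigma) = Σ λ_i = 49 + 42 + 20 = 111.

Step 2 — fraction explained by component i = λ_i / Σ λ:
  PC1: 49/111 = 0.4414
  PC2: 42/111 = 0.3784
  PC3: 20/111 = 0.1802

Step 3 — cumulative fraction after k components = (λ_1 + ... + λ_k) / Σ λ:
  k = 1: 49/111 = 0.4414
  k = 2: (49 + 42)/111 = 91/111 = 0.8198
  k = 3: (49 + 42 + 20)/111 = 111/111 = 1

Summary (fraction, with percent):

explained: PC1 0.4414 (44.14%), PC2 0.3784 (37.84%), PC3 0.1802 (18.02%);  cumulative: 0.4414, 0.8198, 1


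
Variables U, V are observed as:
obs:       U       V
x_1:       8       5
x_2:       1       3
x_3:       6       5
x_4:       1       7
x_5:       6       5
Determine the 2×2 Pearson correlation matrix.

Step 1 — column means:
  mean(U) = (8 + 1 + 6 + 1 + 6) / 5 = 22/5 = 4.4
  mean(V) = (5 + 3 + 5 + 7 + 5) / 5 = 25/5 = 5

Step 2 — sample variances and covariances s[i,j] = (1/(n-1)) · Σ_k (x_{k,i} - mean_i) · (x_{k,j} - mean_j), with n-1 = 4:
  s[U,U] = ((3.6)·(3.6) + (-3.4)·(-3.4) + (1.6)·(1.6) + (-3.4)·(-3.4) + (1.6)·(1.6)) / 4 = 41.2/4 = 10.3
  s[U,V] = ((3.6)·(0) + (-3.4)·(-2) + (1.6)·(0) + (-3.4)·(2) + (1.6)·(0)) / 4 = 0/4 = 0
  s[V,V] = ((0)·(0) + (-2)·(-2) + (0)·(0) + (2)·(2) + (0)·(0)) / 4 = 8/4 = 2
  Sample standard deviations s_i = √(s[i,i]):
  s(U) = √(10.3) = 3.2094
  s(V) = √(2) = 1.4142

Step 3 — r_{ij} = s_{ij} / (s_i · s_j):
  r[U,U] = 1 (diagonal).
  r[U,V] = 0 / (3.2094 · 1.4142) = 0 / 4.5387 = 0
  r[V,V] = 1 (diagonal).

R is symmetric with unit diagonal. Assembling:

R = [[1, 0],
 [0, 1]]


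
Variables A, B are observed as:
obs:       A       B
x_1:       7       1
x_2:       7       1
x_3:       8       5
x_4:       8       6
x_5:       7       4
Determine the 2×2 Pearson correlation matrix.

Step 1 — column means:
  mean(A) = (7 + 7 + 8 + 8 + 7) / 5 = 37/5 = 7.4
  mean(B) = (1 + 1 + 5 + 6 + 4) / 5 = 17/5 = 3.4

Step 2 — sample variances and covariances s[i,j] = (1/(n-1)) · Σ_k (x_{k,i} - mean_i) · (x_{k,j} - mean_j), with n-1 = 4:
  s[A,A] = ((-0.4)·(-0.4) + (-0.4)·(-0.4) + (0.6)·(0.6) + (0.6)·(0.6) + (-0.4)·(-0.4)) / 4 = 1.2/4 = 0.3
  s[A,B] = ((-0.4)·(-2.4) + (-0.4)·(-2.4) + (0.6)·(1.6) + (0.6)·(2.6) + (-0.4)·(0.6)) / 4 = 4.2/4 = 1.05
  s[B,B] = ((-2.4)·(-2.4) + (-2.4)·(-2.4) + (1.6)·(1.6) + (2.6)·(2.6) + (0.6)·(0.6)) / 4 = 21.2/4 = 5.3
  Sample standard deviations s_i = √(s[i,i]):
  s(A) = √(0.3) = 0.5477
  s(B) = √(5.3) = 2.3022

Step 3 — r_{ij} = s_{ij} / (s_i · s_j):
  r[A,A] = 1 (diagonal).
  r[A,B] = 1.05 / (0.5477 · 2.3022) = 1.05 / 1.261 = 0.8327
  r[B,B] = 1 (diagonal).

R is symmetric with unit diagonal. Assembling:

R = [[1, 0.8327],
 [0.8327, 1]]


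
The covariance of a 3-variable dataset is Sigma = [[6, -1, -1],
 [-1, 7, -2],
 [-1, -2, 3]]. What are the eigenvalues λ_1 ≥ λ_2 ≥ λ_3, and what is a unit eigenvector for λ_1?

Step 1 — characteristic polynomial p(λ) = det(λI - Sigma) = λ³ - tr·λ² + c_1·λ - det, where tr = trace, c_1 = sum of the principal 2×2 minors, det = det(Sigma):
  tr = 6 + 7 + 3 = 16,
  c_1 = (6·7 - (-1)²) + (6·3 - (-1)²) + (7·3 - (-2)²) = 41 + 17 + 17 = 75,
  det = 6·(7·3 - (-2)²) - (-1)·((-1)·3 - (-2)·(-1)) + (-1)·((-1)·(-2) - 7·(-1)) = 6·(17) - (-1)·(-5) + (-1)·(9) = 88.
  So p(λ) = λ³ - 16λ² + 75λ - 88.
Step 2 — look for an integer root (rational root theorem: any rational root is an integer divisor of 88). Testing λ = 8:
  p(8) = 512 - 1024 + 600 - 88 = 0  ✓
  Dividing out (λ - 8): p(λ) = (λ - 8)(λ² - 8λ + 11).
Step 3 — remaining eigenvalues from the quadratic λ² - 8λ + 11 = 0:
  Δ = 8² - 4·11 = 64 - 44 = 20,  λ = (8 ± √20)/2 = (8 ± 4.4721)/2 ≈ 6.2361 or 1.7639.
  Sorted: λ_1 = 8,  λ_2 = 6.2361,  λ_3 = 1.7639  (check: sum = 16 = tr ✓).

Step 4 — unit eigenvector for λ_1 = 8: v spans the null space of (Sigma - λ_1 I), whose rows are
  r_1 = (-2, -1, -1),  r_2 = (-1, -1, -2),  r_3 = (-1, -2, -5).
  v is orthogonal to every row, so take v ∝ r_1 × r_2 = ((-1)·(-2) - (-1)·(-1), (-1)·(-1) - (-2)·(-2), (-2)·(-1) - (-1)·(-1)) = (1, -3, 1).
  Let u = (1, -3, 1).
  ||u|| = √((1)² + (-3)² + (1)²) = √(11) ≈ 3.3166,  v_1 = u/||u|| ≈ (0.3015, -0.9045, 0.3015) (||v_1|| = 1).

λ_1 = 8,  λ_2 = 6.2361,  λ_3 = 1.7639;  v_1 ≈ (0.3015, -0.9045, 0.3015)


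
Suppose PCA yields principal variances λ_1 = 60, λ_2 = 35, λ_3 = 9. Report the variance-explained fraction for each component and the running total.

Step 1 — total variance = trace(Sigma) = Σ λ_i = 60 + 35 + 9 = 104.

Step 2 — fraction explained by component i = λ_i / Σ λ:
  PC1: 60/104 = 0.5769
  PC2: 35/104 = 0.3365
  PC3: 9/104 = 0.0865

Step 3 — cumulative fraction after k components = (λ_1 + ... + λ_k) / Σ λ:
  k = 1: 60/104 = 0.5769
  k = 2: (60 + 35)/104 = 95/104 = 0.9135
  k = 3: (60 + 35 + 9)/104 = 104/104 = 1

Summary (fraction, with percent):

explained: PC1 0.5769 (57.69%), PC2 0.3365 (33.65%), PC3 0.0865 (8.65%);  cumulative: 0.5769, 0.9135, 1
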